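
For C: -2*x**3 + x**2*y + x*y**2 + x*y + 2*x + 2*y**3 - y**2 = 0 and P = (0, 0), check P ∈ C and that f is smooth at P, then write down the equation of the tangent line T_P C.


Tangent line at P: 2*x = 0.

Step 1: f(0, 0) = 0, so P lies on C.
Step 2: partial derivatives
  f_x(x, y) = -6*x**2 + 2*x*y + y**2 + y + 2, f_y(x, y) = x**2 + 2*x*y + x + 6*y**2 - 2*y.
  f_x(P) = 2, f_y(P) = 0 (gradient nonzero, so P is smooth).
Step 3: tangent line at P: 2·(x − 0) + 0·(y − 0) = 0.
Expanding: 2*x = 0.


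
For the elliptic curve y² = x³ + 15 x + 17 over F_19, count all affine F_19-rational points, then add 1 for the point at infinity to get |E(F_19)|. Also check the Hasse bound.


Affine points = {(0, 6), (0, 13), (2, 6), (2, 13), (6, 0), (7, 3), (7, 16), (9, 8), (9, 11), (12, 5), (12, 14), (14, 8), (14, 11), (15, 8), (15, 11), (17, 6), (17, 13), (18, 1), (18, 18)}; affine count = 19; |E(F_19)| = 20.

Discriminant check: Δ ∝ 4a³ + 27b² = 4·15³ + 27·17² = 4·3375 + 27·289 ≡ 4 (mod 19). Nonzero ⇒ E is nonsingular.
For each x ∈ F_19, compute rhs = x³ + 15·x + 17 mod 19, then count y ∈ F_19 with y² ≡ rhs.
  x = 0: rhs = 17, matching y values: 6, 13 (2 points).
  x = 1: rhs = 14, matching y values: none (0 points).
  x = 2: rhs = 17, matching y values: 6, 13 (2 points).
  x = 3: rhs = 13, matching y values: none (0 points).
  x = 4: rhs = 8, matching y values: none (0 points).
  x = 5: rhs = 8, matching y values: none (0 points).
  x = 6: rhs = 0, matching y values: 0 (1 points).
  x = 7: rhs = 9, matching y values: 3, 16 (2 points).
  x = 8: rhs = 3, matching y values: none (0 points).
  x = 9: rhs = 7, matching y values: 8, 11 (2 points).
  x = 10: rhs = 8, matching y values: none (0 points).
  x = 11: rhs = 12, matching y values: none (0 points).
  x = 12: rhs = 6, matching y values: 5, 14 (2 points).
  x = 13: rhs = 15, matching y values: none (0 points).
  x = 14: rhs = 7, matching y values: 8, 11 (2 points).
  x = 15: rhs = 7, matching y values: 8, 11 (2 points).
  x = 16: rhs = 2, matching y values: none (0 points).
  x = 17: rhs = 17, matching y values: 6, 13 (2 points).
  x = 18: rhs = 1, matching y values: 1, 18 (2 points).
Total affine count: 19.
Full point count |E(F_19)| = 19 + 1 = 20.
Hasse bound: |20 − (19+1)| = |0| = 0 ≤ 2√19 ≈ 8.7178 ✓.


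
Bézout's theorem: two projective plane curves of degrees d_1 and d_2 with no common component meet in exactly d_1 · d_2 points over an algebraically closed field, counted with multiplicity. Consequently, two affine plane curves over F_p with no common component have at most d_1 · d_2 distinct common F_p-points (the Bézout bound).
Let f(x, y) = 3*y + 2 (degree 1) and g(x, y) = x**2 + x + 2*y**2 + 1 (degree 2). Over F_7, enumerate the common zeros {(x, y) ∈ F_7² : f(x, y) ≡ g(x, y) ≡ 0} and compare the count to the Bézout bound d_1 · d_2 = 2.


Common zeros: {(1, 4), (5, 4)}; count = 2; Bézout bound = 2.

deg(f) = 1, deg(g) = 2, so Bézout bound = 2.
Scan x ∈ F_7. For each x, list the y ∈ F_7 with f(x, y) ≡ 0 and those with g(x, y) ≡ 0 (mod 7); the common zeros in that column are the intersection.
  x = 0: f ≡ 0 at y ∈ {4}; g ≡ 0 at y ∈ ∅; common: ∅.
  x = 1: f ≡ 0 at y ∈ {4}; g ≡ 0 at y ∈ {3, 4}; common: {4}.
  x = 2: f ≡ 0 at y ∈ {4}; g ≡ 0 at y ∈ {0}; common: ∅.
  x = 3: f ≡ 0 at y ∈ {4}; g ≡ 0 at y ∈ {2, 5}; common: ∅.
  x = 4: f ≡ 0 at y ∈ {4}; g ≡ 0 at y ∈ {0}; common: ∅.
  x = 5: f ≡ 0 at y ∈ {4}; g ≡ 0 at y ∈ {3, 4}; common: {4}.
  x = 6: f ≡ 0 at y ∈ {4}; g ≡ 0 at y ∈ ∅; common: ∅.
Collecting: common zeros = {(1, 4), (5, 4)}, so the count is 2.
Comparison with the Bézout bound: 2 ≤ 2 = deg(f)·deg(g), as expected for curves with no common component (the bound is attained).


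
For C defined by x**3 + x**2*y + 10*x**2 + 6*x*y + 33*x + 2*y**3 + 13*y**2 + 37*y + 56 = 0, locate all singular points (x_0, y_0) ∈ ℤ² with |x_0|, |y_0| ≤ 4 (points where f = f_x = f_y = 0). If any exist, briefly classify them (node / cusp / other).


Singular points: {(-3, -2)}; classification: node.

Compute partial derivatives:
  f_x = 3*x**2 + 2*x*y + 20*x + 6*y + 33.
  f_y = x**2 + 6*x + 6*y**2 + 26*y + 37.
Scan x_0 ∈ {−4, ..., 4}. For each x_0, f_y(x_0, y) is a polynomial in y; find its integer roots y ∈ {−4, ..., 4}, then test f_x and f at those candidates.
  x = -4: f_y(-4, y) = 6*y**2 + 26*y + 29; no integer root y with |y| ≤ 4.
  x = -3: f_y(-3, y) = 6*y**2 + 26*y + 28; vanishes at y ∈ {-2}. (-3, -2): f_x = 0, f = 0 — SINGULAR.
  x = -2: f_y(-2, y) = 6*y**2 + 26*y + 29; no integer root y with |y| ≤ 4.
  x = -1: f_y(-1, y) = 6*y**2 + 26*y + 32; no integer root y with |y| ≤ 4.
  x = 0: f_y(0, y) = 6*y**2 + 26*y + 37; no integer root y with |y| ≤ 4.
  x = 1: f_y(1, y) = 6*y**2 + 26*y + 44; no integer root y with |y| ≤ 4.
  x = 2: f_y(2, y) = 6*y**2 + 26*y + 53; no integer root y with |y| ≤ 4.
  x = 3: f_y(3, y) = 6*y**2 + 26*y + 64; no integer root y with |y| ≤ 4.
  x = 4: f_y(4, y) = 6*y**2 + 26*y + 77; no integer root y with |y| ≤ 4.
Only singular point on the grid: (-3, -2).
Classify: substitute x = -3 + u, y = -2 + v and expand: f = u**3 + u**2*v - u**2 + 2*v**3 + v**2.
No constant or linear terms (consistent with a singular point). Quadratic part: -u**2 + v**2. Cubic part: u**3 + u**2*v + 2*v**3.
The quadratic part v**2 - u**2 = (v − u)(v + u) splits into two distinct linear factors, so there are two distinct tangent lines y − -2 = ±(x − -3) — this is a node (ordinary double point).
Classification: node.


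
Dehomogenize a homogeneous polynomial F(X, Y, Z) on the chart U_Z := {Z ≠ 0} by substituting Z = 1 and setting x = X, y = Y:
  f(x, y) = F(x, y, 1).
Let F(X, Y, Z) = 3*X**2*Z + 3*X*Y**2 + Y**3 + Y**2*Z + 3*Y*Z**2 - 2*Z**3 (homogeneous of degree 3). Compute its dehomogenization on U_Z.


f(x, y) = 3*x**2 + 3*x*y**2 + y**3 + y**2 + 3*y - 2

On U_Z we set Z = 1. Each monomial c·X^i·Y^j·Z^k in F becomes c·x^i·y^j·1^k = c·x^i·y^j.
Substituting Z = 1: F(X, Y, 1) = 3*x**2 + 3*x*y**2 + y**3 + y**2 + 3*y - 2.
Note: deg(f) ≤ deg(F) = 3; strict inequality happens when F is divisible by Z (lost terms).


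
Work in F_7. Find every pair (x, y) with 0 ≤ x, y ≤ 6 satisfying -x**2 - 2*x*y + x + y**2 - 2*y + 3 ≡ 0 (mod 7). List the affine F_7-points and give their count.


Affine F_7-points: {(1, 1), (1, 3), (2, 2), (2, 4), (5, 1), (5, 4)}; count = 6.

For each of the 49 pairs (x, y) ∈ F_7², evaluate f(x, y) mod 7. Record the zeros.
  x = 0: [0↦3, 1↦2, 2↦3, 3↦6, 4↦4, 5↦4, 6↦6]  zeros at y ∈ ∅
  x = 1: [0↦3, 1↦0, 2↦6, 3↦0, 4↦3, 5↦1, 6↦1]  zeros at y ∈ {1, 3}
  x = 2: [0↦1, 1↦3, 2↦0, 3↦6, 4↦0, 5↦3, 6↦1]  zeros at y ∈ {2, 4}
  x = 3: [0↦4, 1↦4, 2↦6, 3↦3, 4↦2, 5↦3, 6↦6]  zeros at y ∈ ∅
  x = 4: [0↦5, 1↦3, 2↦3, 3↦5, 4↦2, 5↦1, 6↦2]  zeros at y ∈ ∅
  x = 5: [0↦4, 1↦0, 2↦5, 3↦5, 4↦0, 5↦4, 6↦3]  zeros at y ∈ {1, 4}
  x = 6: [0↦1, 1↦2, 2↦5, 3↦3, 4↦3, 5↦5, 6↦2]  zeros at y ∈ ∅
Collecting zeros: affine points = {(1, 1), (1, 3), (2, 2), (2, 4), (5, 1), (5, 4)}.
Total count |C(F_7)_aff| = 6.


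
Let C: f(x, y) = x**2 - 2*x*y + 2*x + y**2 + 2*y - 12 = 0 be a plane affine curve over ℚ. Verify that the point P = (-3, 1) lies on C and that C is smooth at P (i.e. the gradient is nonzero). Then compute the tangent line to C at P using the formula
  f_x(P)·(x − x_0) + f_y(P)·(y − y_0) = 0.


Tangent line at P: -6*x + 10*y - 28 = 0.

Step 1: f(-3, 1) = 0, so P lies on C.
Step 2: partial derivatives
  f_x(x, y) = 2*x - 2*y + 2, f_y(x, y) = -2*x + 2*y + 2.
  f_x(P) = -6, f_y(P) = 10 (gradient nonzero, so P is smooth).
Step 3: tangent line at P: -6·(x − -3) + 10·(y − 1) = 0.
Expanding: -6*x + 10*y - 28 = 0.


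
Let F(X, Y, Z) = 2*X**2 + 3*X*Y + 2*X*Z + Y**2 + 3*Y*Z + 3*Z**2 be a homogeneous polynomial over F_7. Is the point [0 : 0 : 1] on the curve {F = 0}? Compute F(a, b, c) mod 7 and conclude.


F(0,0,1) ≡ 3 (mod 7); P is NOT on the curve.

Evaluate F(0, 0, 1) term-by-term (mod 7).
  2*X**2 ↦ 2·0·1·1 = 0
  3*X*Y ↦ 3·0·0·1 = 0
  2*X*Z ↦ 2·0·1·1 = 0
  Y**2 ↦ 1·1·0·1 = 0
  3*Y*Z ↦ 3·1·0·1 = 0
  3*Z**2 ↦ 3·1·1·1 = 3
Sum: F(0, 0, 1) = (0) + (0) + (0) + (0) + (0) + (3) = 3.
Reducing mod 7: 3 ≡ 3 (mod 7).
Since F(a, b, c) ≡ 3 ≠ 0 (mod 7), P does NOT lie on the curve.


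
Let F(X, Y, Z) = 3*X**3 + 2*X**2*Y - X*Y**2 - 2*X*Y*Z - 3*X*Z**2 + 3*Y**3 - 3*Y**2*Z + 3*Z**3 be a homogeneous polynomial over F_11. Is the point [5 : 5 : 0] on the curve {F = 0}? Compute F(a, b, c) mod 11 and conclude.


F(5,5,0) ≡ 6 (mod 11); P is NOT on the curve.

Evaluate F(5, 5, 0) term-by-term (mod 11).
  3*X**3 ↦ 3·125·1·1 = 375
  2*X**2*Y ↦ 2·25·5·1 = 250
  -X*Y**2 ↦ -1·5·25·1 = -125
  -2*X*Y*Z ↦ -2·5·5·0 = 0
  -3*X*Z**2 ↦ -3·5·1·0 = 0
  3*Y**3 ↦ 3·1·125·1 = 375
  -3*Y**2*Z ↦ -3·1·25·0 = 0
  3*Z**3 ↦ 3·1·1·0 = 0
Sum: F(5, 5, 0) = (375) + (250) + (-125) + (0) + (0) + (375) + (0) + (0) = 875.
Reducing mod 11: 875 ≡ 6 (mod 11).
Since F(a, b, c) ≡ 6 ≠ 0 (mod 11), P does NOT lie on the curve.


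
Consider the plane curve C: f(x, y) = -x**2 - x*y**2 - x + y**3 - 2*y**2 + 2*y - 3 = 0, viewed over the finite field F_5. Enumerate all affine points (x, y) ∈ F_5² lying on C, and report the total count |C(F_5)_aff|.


Affine F_5-points: {(1, 0), (1, 1), (1, 2), (2, 1), (3, 0), (4, 2)}; count = 6.

For each of the 25 pairs (x, y) ∈ F_5², evaluate f(x, y) mod 5. Record the zeros.
  x = 0: [0↦2, 1↦3, 2↦1, 3↦2, 4↦2]  zeros at y ∈ ∅
  x = 1: [0↦0, 1↦0, 2↦0, 3↦1, 4↦4]  zeros at y ∈ {0, 1, 2}
  x = 2: [0↦1, 1↦0, 2↦2, 3↦3, 4↦4]  zeros at y ∈ {1}
  x = 3: [0↦0, 1↦3, 2↦2, 3↦3, 4↦2]  zeros at y ∈ {0}
  x = 4: [0↦2, 1↦4, 2↦0, 3↦1, 4↦3]  zeros at y ∈ {2}
Collecting zeros: affine points = {(1, 0), (1, 1), (1, 2), (2, 1), (3, 0), (4, 2)}.
Total count |C(F_5)_aff| = 6.


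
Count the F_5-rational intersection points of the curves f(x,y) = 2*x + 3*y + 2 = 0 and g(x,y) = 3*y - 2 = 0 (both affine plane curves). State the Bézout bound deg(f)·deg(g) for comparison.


Common zeros: {(3, 4)}; count = 1; Bézout bound = 1.

deg(f) = 1, deg(g) = 1, so Bézout bound = 1.
Scan x ∈ F_5. For each x, list the y ∈ F_5 with f(x, y) ≡ 0 and those with g(x, y) ≡ 0 (mod 5); the common zeros in that column are the intersection.
  x = 0: f ≡ 0 at y ∈ {1}; g ≡ 0 at y ∈ {4}; common: ∅.
  x = 1: f ≡ 0 at y ∈ {2}; g ≡ 0 at y ∈ {4}; common: ∅.
  x = 2: f ≡ 0 at y ∈ {3}; g ≡ 0 at y ∈ {4}; common: ∅.
  x = 3: f ≡ 0 at y ∈ {4}; g ≡ 0 at y ∈ {4}; common: {4}.
  x = 4: f ≡ 0 at y ∈ {0}; g ≡ 0 at y ∈ {4}; common: ∅.
Collecting: common zeros = {(3, 4)}, so the count is 1.
Comparison with the Bézout bound: 1 ≤ 1 = deg(f)·deg(g), as expected for curves with no common component (the bound is attained).


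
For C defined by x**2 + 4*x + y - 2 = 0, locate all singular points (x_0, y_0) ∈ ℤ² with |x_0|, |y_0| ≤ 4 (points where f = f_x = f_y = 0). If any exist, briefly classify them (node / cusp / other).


No singular points in the scanned grid; C is smooth there.

Compute partial derivatives:
  f_x = 2*x + 4.
  f_y = 1.
f_y = 1 is a nonzero constant, so f_y never vanishes: no point (x, y) can satisfy f = f_x = f_y = 0. In particular no (x, y) ∈ {−4, ..., 4}² is singular; the curve is smooth.


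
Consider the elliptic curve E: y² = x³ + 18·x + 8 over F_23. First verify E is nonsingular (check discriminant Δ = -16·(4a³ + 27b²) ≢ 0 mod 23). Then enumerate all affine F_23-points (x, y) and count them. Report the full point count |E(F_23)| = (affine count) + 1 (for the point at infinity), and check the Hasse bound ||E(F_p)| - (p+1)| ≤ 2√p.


Affine points = {(0, 10), (0, 13), (1, 2), (1, 21), (2, 11), (2, 12), (4, 11), (4, 12), (5, 4), (5, 19), (9, 5), (9, 18), (13, 1), (13, 22), (17, 11), (17, 12), (18, 0), (22, 9), (22, 14)}; affine count = 19; |E(F_23)| = 20.

Discriminant check: Δ ∝ 4a³ + 27b² = 4·18³ + 27·8² = 4·5832 + 27·64 ≡ 9 (mod 23). Nonzero ⇒ E is nonsingular.
For each x ∈ F_23, compute rhs = x³ + 18·x + 8 mod 23, then count y ∈ F_23 with y² ≡ rhs.
  x = 0: rhs = 8, matching y values: 10, 13 (2 points).
  x = 1: rhs = 4, matching y values: 2, 21 (2 points).
  x = 2: rhs = 6, matching y values: 11, 12 (2 points).
  x = 3: rhs = 20, matching y values: none (0 points).
  x = 4: rhs = 6, matching y values: 11, 12 (2 points).
  x = 5: rhs = 16, matching y values: 4, 19 (2 points).
  x = 6: rhs = 10, matching y values: none (0 points).
  x = 7: rhs = 17, matching y values: none (0 points).
  x = 8: rhs = 20, matching y values: none (0 points).
  x = 9: rhs = 2, matching y values: 5, 18 (2 points).
  x = 10: rhs = 15, matching y values: none (0 points).
  x = 11: rhs = 19, matching y values: none (0 points).
  x = 12: rhs = 20, matching y values: none (0 points).
  x = 13: rhs = 1, matching y values: 1, 22 (2 points).
  x = 14: rhs = 14, matching y values: none (0 points).
  x = 15: rhs = 19, matching y values: none (0 points).
  x = 16: rhs = 22, matching y values: none (0 points).
  x = 17: rhs = 6, matching y values: 11, 12 (2 points).
  x = 18: rhs = 0, matching y values: 0 (1 points).
  x = 19: rhs = 10, matching y values: none (0 points).
  x = 20: rhs = 19, matching y values: none (0 points).
  x = 21: rhs = 10, matching y values: none (0 points).
  x = 22: rhs = 12, matching y values: 9, 14 (2 points).
Total affine count: 19.
Full point count |E(F_23)| = 19 + 1 = 20.
Hasse bound: |20 − (23+1)| = |-4| = 4 ≤ 2√23 ≈ 9.5917 ✓.


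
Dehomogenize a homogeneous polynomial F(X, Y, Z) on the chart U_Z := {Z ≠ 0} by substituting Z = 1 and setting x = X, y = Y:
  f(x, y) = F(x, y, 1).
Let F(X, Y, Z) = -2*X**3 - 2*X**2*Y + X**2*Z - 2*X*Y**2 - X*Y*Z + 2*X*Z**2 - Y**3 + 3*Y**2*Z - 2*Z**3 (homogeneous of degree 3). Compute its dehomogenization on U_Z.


f(x, y) = -2*x**3 - 2*x**2*y + x**2 - 2*x*y**2 - x*y + 2*x - y**3 + 3*y**2 - 2

On U_Z we set Z = 1. Each monomial c·X^i·Y^j·Z^k in F becomes c·x^i·y^j·1^k = c·x^i·y^j.
Substituting Z = 1: F(X, Y, 1) = -2*x**3 - 2*x**2*y + x**2 - 2*x*y**2 - x*y + 2*x - y**3 + 3*y**2 - 2.
Note: deg(f) ≤ deg(F) = 3; strict inequality happens when F is divisible by Z (lost terms).


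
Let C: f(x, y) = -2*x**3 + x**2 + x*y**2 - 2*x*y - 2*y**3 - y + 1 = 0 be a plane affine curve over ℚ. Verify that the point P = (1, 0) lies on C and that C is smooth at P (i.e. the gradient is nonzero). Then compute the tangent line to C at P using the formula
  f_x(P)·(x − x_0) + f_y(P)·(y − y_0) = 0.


Tangent line at P: -4*x - 3*y + 4 = 0.

Step 1: f(1, 0) = 0, so P lies on C.
Step 2: partial derivatives
  f_x(x, y) = -6*x**2 + 2*x + y**2 - 2*y, f_y(x, y) = 2*x*y - 2*x - 6*y**2 - 1.
  f_x(P) = -4, f_y(P) = -3 (gradient nonzero, so P is smooth).
Step 3: tangent line at P: -4·(x − 1) + -3·(y − 0) = 0.
Expanding: -4*x - 3*y + 4 = 0.


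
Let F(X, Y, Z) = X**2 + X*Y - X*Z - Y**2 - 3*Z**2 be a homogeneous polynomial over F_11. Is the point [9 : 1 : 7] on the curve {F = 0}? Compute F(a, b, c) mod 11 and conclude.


F(9,1,7) ≡ 0 (mod 11); P is on the curve.

Evaluate F(9, 1, 7) term-by-term (mod 11).
  X**2 ↦ 1·81·1·1 = 81
  X*Y ↦ 1·9·1·1 = 9
  -X*Z ↦ -1·9·1·7 = -63
  -Y**2 ↦ -1·1·1·1 = -1
  -3*Z**2 ↦ -3·1·1·49 = -147
Sum: F(9, 1, 7) = (81) + (9) + (-63) + (-1) + (-147) = -121.
Reducing mod 11: -121 ≡ 0 (mod 11).
Since F(a, b, c) ≡ 0 (mod 11), P lies on the curve.


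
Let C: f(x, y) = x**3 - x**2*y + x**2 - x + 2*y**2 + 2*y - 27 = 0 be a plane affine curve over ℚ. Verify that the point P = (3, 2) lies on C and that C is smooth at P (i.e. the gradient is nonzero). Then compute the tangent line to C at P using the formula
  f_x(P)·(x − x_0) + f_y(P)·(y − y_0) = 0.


Tangent line at P: 20*x + y - 62 = 0.

Step 1: f(3, 2) = 0, so P lies on C.
Step 2: partial derivatives
  f_x(x, y) = 3*x**2 - 2*x*y + 2*x - 1, f_y(x, y) = -x**2 + 4*y + 2.
  f_x(P) = 20, f_y(P) = 1 (gradient nonzero, so P is smooth).
Step 3: tangent line at P: 20·(x − 3) + 1·(y − 2) = 0.
Expanding: 20*x + y - 62 = 0.


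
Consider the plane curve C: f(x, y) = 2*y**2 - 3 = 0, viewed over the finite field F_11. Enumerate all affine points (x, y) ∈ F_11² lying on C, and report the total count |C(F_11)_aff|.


Affine F_11-points: ∅; count = 0.

For each of the 121 pairs (x, y) ∈ F_11², evaluate f(x, y) mod 11. Record the zeros.
  x = 0: [0↦8, 1↦10, 2↦5, 3↦4, 4↦7, 5↦3, 6↦3, 7↦7, 8↦4, 9↦5, 10↦10]  zeros at y ∈ ∅
  x = 1: [0↦8, 1↦10, 2↦5, 3↦4, 4↦7, 5↦3, 6↦3, 7↦7, 8↦4, 9↦5, 10↦10]  zeros at y ∈ ∅
  x = 2: [0↦8, 1↦10, 2↦5, 3↦4, 4↦7, 5↦3, 6↦3, 7↦7, 8↦4, 9↦5, 10↦10]  zeros at y ∈ ∅
  x = 3: [0↦8, 1↦10, 2↦5, 3↦4, 4↦7, 5↦3, 6↦3, 7↦7, 8↦4, 9↦5, 10↦10]  zeros at y ∈ ∅
  x = 4: [0↦8, 1↦10, 2↦5, 3↦4, 4↦7, 5↦3, 6↦3, 7↦7, 8↦4, 9↦5, 10↦10]  zeros at y ∈ ∅
  x = 5: [0↦8, 1↦10, 2↦5, 3↦4, 4↦7, 5↦3, 6↦3, 7↦7, 8↦4, 9↦5, 10↦10]  zeros at y ∈ ∅
  x = 6: [0↦8, 1↦10, 2↦5, 3↦4, 4↦7, 5↦3, 6↦3, 7↦7, 8↦4, 9↦5, 10↦10]  zeros at y ∈ ∅
  x = 7: [0↦8, 1↦10, 2↦5, 3↦4, 4↦7, 5↦3, 6↦3, 7↦7, 8↦4, 9↦5, 10↦10]  zeros at y ∈ ∅
  x = 8: [0↦8, 1↦10, 2↦5, 3↦4, 4↦7, 5↦3, 6↦3, 7↦7, 8↦4, 9↦5, 10↦10]  zeros at y ∈ ∅
  x = 9: [0↦8, 1↦10, 2↦5, 3↦4, 4↦7, 5↦3, 6↦3, 7↦7, 8↦4, 9↦5, 10↦10]  zeros at y ∈ ∅
  x = 10: [0↦8, 1↦10, 2↦5, 3↦4, 4↦7, 5↦3, 6↦3, 7↦7, 8↦4, 9↦5, 10↦10]  zeros at y ∈ ∅
Collecting zeros: affine points = ∅.
Total count |C(F_11)_aff| = 0.


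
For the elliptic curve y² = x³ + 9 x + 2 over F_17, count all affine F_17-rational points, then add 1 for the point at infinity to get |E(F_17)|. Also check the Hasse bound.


Affine points = {(0, 6), (0, 11), (4, 0), (5, 6), (5, 11), (6, 0), (7, 0), (8, 5), (8, 12), (9, 8), (9, 9), (10, 2), (10, 15), (11, 2), (11, 15), (12, 6), (12, 11), (13, 2), (13, 15), (14, 4), (14, 13), (16, 3), (16, 14)}; affine count = 23; |E(F_17)| = 24.

Discriminant check: Δ ∝ 4a³ + 27b² = 4·9³ + 27·2² = 4·729 + 27·4 ≡ 15 (mod 17). Nonzero ⇒ E is nonsingular.
For each x ∈ F_17, compute rhs = x³ + 9·x + 2 mod 17, then count y ∈ F_17 with y² ≡ rhs.
  x = 0: rhs = 2, matching y values: 6, 11 (2 points).
  x = 1: rhs = 12, matching y values: none (0 points).
  x = 2: rhs = 11, matching y values: none (0 points).
  x = 3: rhs = 5, matching y values: none (0 points).
  x = 4: rhs = 0, matching y values: 0 (1 points).
  x = 5: rhs = 2, matching y values: 6, 11 (2 points).
  x = 6: rhs = 0, matching y values: 0 (1 points).
  x = 7: rhs = 0, matching y values: 0 (1 points).
  x = 8: rhs = 8, matching y values: 5, 12 (2 points).
  x = 9: rhs = 13, matching y values: 8, 9 (2 points).
  x = 10: rhs = 4, matching y values: 2, 15 (2 points).
  x = 11: rhs = 4, matching y values: 2, 15 (2 points).
  x = 12: rhs = 2, matching y values: 6, 11 (2 points).
  x = 13: rhs = 4, matching y values: 2, 15 (2 points).
  x = 14: rhs = 16, matching y values: 4, 13 (2 points).
  x = 15: rhs = 10, matching y values: none (0 points).
  x = 16: rhs = 9, matching y values: 3, 14 (2 points).
Total affine count: 23.
Full point count |E(F_17)| = 23 + 1 = 24.
Hasse bound: |24 − (17+1)| = |6| = 6 ≤ 2√17 ≈ 8.2462 ✓.


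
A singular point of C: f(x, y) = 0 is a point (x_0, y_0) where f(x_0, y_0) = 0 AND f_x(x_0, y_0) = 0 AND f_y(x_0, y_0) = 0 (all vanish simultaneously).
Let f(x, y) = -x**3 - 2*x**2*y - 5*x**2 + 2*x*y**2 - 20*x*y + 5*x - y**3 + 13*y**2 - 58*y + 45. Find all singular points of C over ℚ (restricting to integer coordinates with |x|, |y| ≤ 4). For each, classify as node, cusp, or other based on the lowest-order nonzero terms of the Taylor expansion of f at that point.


Singular points: {(-3, 2)}; classification: cusp.

Compute partial derivatives:
  f_x = -3*x**2 - 4*x*y - 10*x + 2*y**2 - 20*y + 5.
  f_y = -2*x**2 + 4*x*y - 20*x - 3*y**2 + 26*y - 58.
Scan x_0 ∈ {−4, ..., 4}. For each x_0, f_y(x_0, y) is a polynomial in y; find its integer roots y ∈ {−4, ..., 4}, then test f_x and f at those candidates.
  x = -4: f_y(-4, y) = -3*y**2 + 10*y - 10; no integer root y with |y| ≤ 4.
  x = -3: f_y(-3, y) = -3*y**2 + 14*y - 16; vanishes at y ∈ {2}. (-3, 2): f_x = 0, f = 0 — SINGULAR.
  x = -2: f_y(-2, y) = -3*y**2 + 18*y - 26; no integer root y with |y| ≤ 4.
  x = -1: f_y(-1, y) = -3*y**2 + 22*y - 40; vanishes at y ∈ {4}. (-1, 4): f_x = -20 ≠ 0.
  x = 0: f_y(0, y) = -3*y**2 + 26*y - 58; no integer root y with |y| ≤ 4.
  x = 1: f_y(1, y) = -3*y**2 + 30*y - 80; no integer root y with |y| ≤ 4.
  x = 2: f_y(2, y) = -3*y**2 + 34*y - 106; no integer root y with |y| ≤ 4.
  x = 3: f_y(3, y) = -3*y**2 + 38*y - 136; no integer root y with |y| ≤ 4.
  x = 4: f_y(4, y) = -3*y**2 + 42*y - 170; no integer root y with |y| ≤ 4.
Only singular point on the grid: (-3, 2).
Classify: substitute x = -3 + u, y = 2 + v and expand: f = -u**3 - 2*u**2*v + 2*u*v**2 - v**3 + v**2.
No constant or linear terms (consistent with a singular point). Quadratic part: v**2. Cubic part: -u**3 - 2*u**2*v + 2*u*v**2 - v**3.
The quadratic part v**2 is a perfect square, so there is a single (double) tangent line v = 0, i.e. y = 2. Restricting the cubic part to that line (v = 0) leaves -u**3 ≠ 0, so f is not divisible by v and the branch is v² ≈ u**3 to lowest order — this is a cusp.
Classification: cusp.


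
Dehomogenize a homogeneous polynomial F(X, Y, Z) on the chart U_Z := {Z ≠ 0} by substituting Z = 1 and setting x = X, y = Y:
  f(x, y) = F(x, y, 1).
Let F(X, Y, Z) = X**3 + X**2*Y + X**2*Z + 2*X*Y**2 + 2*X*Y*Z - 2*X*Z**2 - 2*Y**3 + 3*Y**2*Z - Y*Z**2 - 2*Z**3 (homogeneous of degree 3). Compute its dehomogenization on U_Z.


f(x, y) = x**3 + x**2*y + x**2 + 2*x*y**2 + 2*x*y - 2*x - 2*y**3 + 3*y**2 - y - 2

On U_Z we set Z = 1. Each monomial c·X^i·Y^j·Z^k in F becomes c·x^i·y^j·1^k = c·x^i·y^j.
Substituting Z = 1: F(X, Y, 1) = x**3 + x**2*y + x**2 + 2*x*y**2 + 2*x*y - 2*x - 2*y**3 + 3*y**2 - y - 2.
Note: deg(f) ≤ deg(F) = 3; strict inequality happens when F is divisible by Z (lost terms).


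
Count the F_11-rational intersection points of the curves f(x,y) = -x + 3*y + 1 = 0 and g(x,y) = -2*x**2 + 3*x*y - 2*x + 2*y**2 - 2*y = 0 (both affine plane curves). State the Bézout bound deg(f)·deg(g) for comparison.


Common zeros: {(5, 5), (7, 2)}; count = 2; Bézout bound = 2.

deg(f) = 1, deg(g) = 2, so Bézout bound = 2.
Scan x ∈ F_11. For each x, list the y ∈ F_11 with f(x, y) ≡ 0 and those with g(x, y) ≡ 0 (mod 11); the common zeros in that column are the intersection.
  x = 0: f ≡ 0 at y ∈ {7}; g ≡ 0 at y ∈ {0, 1}; common: ∅.
  x = 1: f ≡ 0 at y ∈ {0}; g ≡ 0 at y ∈ {8}; common: ∅.
  x = 2: f ≡ 0 at y ∈ {4}; g ≡ 0 at y ∈ ∅; common: ∅.
  x = 3: f ≡ 0 at y ∈ {8}; g ≡ 0 at y ∈ ∅; common: ∅.
  x = 4: f ≡ 0 at y ∈ {1}; g ≡ 0 at y ∈ ∅; common: ∅.
  x = 5: f ≡ 0 at y ∈ {5}; g ≡ 0 at y ∈ {5}; common: {5}.
  x = 6: f ≡ 0 at y ∈ {9}; g ≡ 0 at y ∈ {1, 2}; common: ∅.
  x = 7: f ≡ 0 at y ∈ {2}; g ≡ 0 at y ∈ {2, 5}; common: {2}.
  x = 8: f ≡ 0 at y ∈ {6}; g ≡ 0 at y ∈ ∅; common: ∅.
  x = 9: f ≡ 0 at y ∈ {10}; g ≡ 0 at y ∈ ∅; common: ∅.
  x = 10: f ≡ 0 at y ∈ {3}; g ≡ 0 at y ∈ {0, 8}; common: ∅.
Collecting: common zeros = {(5, 5), (7, 2)}, so the count is 2.
Comparison with the Bézout bound: 2 ≤ 2 = deg(f)·deg(g), as expected for curves with no common component (the bound is attained).


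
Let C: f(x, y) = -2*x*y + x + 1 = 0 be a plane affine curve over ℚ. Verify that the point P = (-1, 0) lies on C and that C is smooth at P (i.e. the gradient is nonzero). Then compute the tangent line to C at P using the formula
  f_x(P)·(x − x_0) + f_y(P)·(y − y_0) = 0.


Tangent line at P: x + 2*y + 1 = 0.

Step 1: f(-1, 0) = 0, so P lies on C.
Step 2: partial derivatives
  f_x(x, y) = 1 - 2*y, f_y(x, y) = -2*x.
  f_x(P) = 1, f_y(P) = 2 (gradient nonzero, so P is smooth).
Step 3: tangent line at P: 1·(x − -1) + 2·(y − 0) = 0.
Expanding: x + 2*y + 1 = 0.


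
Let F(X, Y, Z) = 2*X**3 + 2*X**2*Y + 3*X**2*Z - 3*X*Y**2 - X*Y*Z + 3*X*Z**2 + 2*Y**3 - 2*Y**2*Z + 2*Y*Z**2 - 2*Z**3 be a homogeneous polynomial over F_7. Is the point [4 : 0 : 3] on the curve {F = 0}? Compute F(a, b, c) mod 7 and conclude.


F(4,0,3) ≡ 4 (mod 7); P is NOT on the curve.

Evaluate F(4, 0, 3) term-by-term (mod 7).
  2*X**3 ↦ 2·64·1·1 = 128
  2*X**2*Y ↦ 2·16·0·1 = 0
  3*X**2*Z ↦ 3·16·1·3 = 144
  -3*X*Y**2 ↦ -3·4·0·1 = 0
  -X*Y*Z ↦ -1·4·0·3 = 0
  3*X*Z**2 ↦ 3·4·1·9 = 108
  2*Y**3 ↦ 2·1·0·1 = 0
  -2*Y**2*Z ↦ -2·1·0·3 = 0
  2*Y*Z**2 ↦ 2·1·0·9 = 0
  -2*Z**3 ↦ -2·1·1·27 = -54
Sum: F(4, 0, 3) = (128) + (0) + (144) + (0) + (0) + (108) + (0) + (0) + (0) + (-54) = 326.
Reducing mod 7: 326 ≡ 4 (mod 7).
Since F(a, b, c) ≡ 4 ≠ 0 (mod 7), P does NOT lie on the curve.


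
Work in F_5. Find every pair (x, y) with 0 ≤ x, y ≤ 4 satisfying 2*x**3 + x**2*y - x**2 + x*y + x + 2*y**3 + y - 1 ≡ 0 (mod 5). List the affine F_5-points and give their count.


Affine F_5-points: {(3, 3), (4, 0)}; count = 2.

For each of the 25 pairs (x, y) ∈ F_5², evaluate f(x, y) mod 5. Record the zeros.
  x = 0: [0↦4, 1↦2, 2↦2, 3↦1, 4↦1]  zeros at y ∈ ∅
  x = 1: [0↦1, 1↦1, 2↦3, 3↦4, 4↦1]  zeros at y ∈ ∅
  x = 2: [0↦3, 1↦2, 2↦3, 3↦3, 4↦4]  zeros at y ∈ ∅
  x = 3: [0↦2, 1↦2, 2↦4, 3↦0, 4↦2]  zeros at y ∈ {3}
  x = 4: [0↦0, 1↦3, 2↦3, 3↦2, 4↦2]  zeros at y ∈ {0}
Collecting zeros: affine points = {(3, 3), (4, 0)}.
Total count |C(F_5)_aff| = 2.


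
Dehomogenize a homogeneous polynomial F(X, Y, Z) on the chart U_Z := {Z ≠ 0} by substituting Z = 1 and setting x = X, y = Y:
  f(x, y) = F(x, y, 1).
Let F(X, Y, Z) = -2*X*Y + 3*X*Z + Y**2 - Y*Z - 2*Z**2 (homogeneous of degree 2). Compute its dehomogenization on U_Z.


f(x, y) = -2*x*y + 3*x + y**2 - y - 2

On U_Z we set Z = 1. Each monomial c·X^i·Y^j·Z^k in F becomes c·x^i·y^j·1^k = c·x^i·y^j.
Substituting Z = 1: F(X, Y, 1) = -2*x*y + 3*x + y**2 - y - 2.
Note: deg(f) ≤ deg(F) = 2; strict inequality happens when F is divisible by Z (lost terms).


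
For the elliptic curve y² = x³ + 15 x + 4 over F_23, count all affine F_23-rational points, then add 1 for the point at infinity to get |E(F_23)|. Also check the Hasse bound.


Affine points = {(0, 2), (0, 21), (4, 6), (4, 17), (10, 2), (10, 21), (12, 7), (12, 16), (13, 2), (13, 21), (15, 4), (15, 19), (16, 4), (16, 19), (19, 8), (19, 15), (20, 1), (20, 22), (21, 9), (21, 14)}; affine count = 20; |E(F_23)| = 21.

Discriminant check: Δ ∝ 4a³ + 27b² = 4·15³ + 27·4² = 4·3375 + 27·16 ≡ 17 (mod 23). Nonzero ⇒ E is nonsingular.
For each x ∈ F_23, compute rhs = x³ + 15·x + 4 mod 23, then count y ∈ F_23 with y² ≡ rhs.
  x = 0: rhs = 4, matching y values: 2, 21 (2 points).
  x = 1: rhs = 20, matching y values: none (0 points).
  x = 2: rhs = 19, matching y values: none (0 points).
  x = 3: rhs = 7, matching y values: none (0 points).
  x = 4: rhs = 13, matching y values: 6, 17 (2 points).
  x = 5: rhs = 20, matching y values: none (0 points).
  x = 6: rhs = 11, matching y values: none (0 points).
  x = 7: rhs = 15, matching y values: none (0 points).
  x = 8: rhs = 15, matching y values: none (0 points).
  x = 9: rhs = 17, matching y values: none (0 points).
  x = 10: rhs = 4, matching y values: 2, 21 (2 points).
  x = 11: rhs = 5, matching y values: none (0 points).
  x = 12: rhs = 3, matching y values: 7, 16 (2 points).
  x = 13: rhs = 4, matching y values: 2, 21 (2 points).
  x = 14: rhs = 14, matching y values: none (0 points).
  x = 15: rhs = 16, matching y values: 4, 19 (2 points).
  x = 16: rhs = 16, matching y values: 4, 19 (2 points).
  x = 17: rhs = 20, matching y values: none (0 points).
  x = 18: rhs = 11, matching y values: none (0 points).
  x = 19: rhs = 18, matching y values: 8, 15 (2 points).
  x = 20: rhs = 1, matching y values: 1, 22 (2 points).
  x = 21: rhs = 12, matching y values: 9, 14 (2 points).
  x = 22: rhs = 11, matching y values: none (0 points).
Total affine count: 20.
Full point count |E(F_23)| = 20 + 1 = 21.
Hasse bound: |21 − (23+1)| = |-3| = 3 ≤ 2√23 ≈ 9.5917 ✓.


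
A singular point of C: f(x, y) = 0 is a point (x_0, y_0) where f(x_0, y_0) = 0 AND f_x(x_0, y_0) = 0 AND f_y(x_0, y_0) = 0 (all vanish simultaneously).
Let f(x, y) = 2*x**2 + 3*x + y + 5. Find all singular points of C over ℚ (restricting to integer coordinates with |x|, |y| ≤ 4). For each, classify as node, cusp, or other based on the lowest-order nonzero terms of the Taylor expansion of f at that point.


No singular points in the scanned grid; C is smooth there.

Compute partial derivatives:
  f_x = 4*x + 3.
  f_y = 1.
f_y = 1 is a nonzero constant, so f_y never vanishes: no point (x, y) can satisfy f = f_x = f_y = 0. In particular no (x, y) ∈ {−4, ..., 4}² is singular; the curve is smooth.


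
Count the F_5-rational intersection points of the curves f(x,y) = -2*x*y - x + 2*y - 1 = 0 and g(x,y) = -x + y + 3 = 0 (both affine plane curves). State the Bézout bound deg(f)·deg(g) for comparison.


Common zeros: ∅; count = 0; Bézout bound = 2.

deg(f) = 2, deg(g) = 1, so Bézout bound = 2.
Scan x ∈ F_5. For each x, list the y ∈ F_5 with f(x, y) ≡ 0 and those with g(x, y) ≡ 0 (mod 5); the common zeros in that column are the intersection.
  x = 0: f ≡ 0 at y ∈ {3}; g ≡ 0 at y ∈ {2}; common: ∅.
  x = 1: f ≡ 0 at y ∈ ∅; g ≡ 0 at y ∈ {3}; common: ∅.
  x = 2: f ≡ 0 at y ∈ {1}; g ≡ 0 at y ∈ {4}; common: ∅.
  x = 3: f ≡ 0 at y ∈ {4}; g ≡ 0 at y ∈ {0}; common: ∅.
  x = 4: f ≡ 0 at y ∈ {0}; g ≡ 0 at y ∈ {1}; common: ∅.
Collecting: common zeros = ∅, so the count is 0.
Comparison with the Bézout bound: 0 ≤ 2 = deg(f)·deg(g), as expected for curves with no common component (the affine F_5-count falls short of the bound because intersections may lie at infinity, over extension fields, or carry multiplicity).


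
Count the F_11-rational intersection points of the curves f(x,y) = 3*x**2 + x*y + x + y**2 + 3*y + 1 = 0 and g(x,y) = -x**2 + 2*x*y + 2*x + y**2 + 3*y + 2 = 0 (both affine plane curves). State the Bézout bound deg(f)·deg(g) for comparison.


Common zeros: {(10, 7)}; count = 1; Bézout bound = 4.

deg(f) = 2, deg(g) = 2, so Bézout bound = 4.
Scan x ∈ F_11. For each x, list the y ∈ F_11 with f(x, y) ≡ 0 and those with g(x, y) ≡ 0 (mod 11); the common zeros in that column are the intersection.
  x = 0: f ≡ 0 at y ∈ {2, 6}; g ≡ 0 at y ∈ {9, 10}; common: ∅.
  x = 1: f ≡ 0 at y ∈ ∅; g ≡ 0 at y ∈ ∅; common: ∅.
  x = 2: f ≡ 0 at y ∈ {7, 10}; g ≡ 0 at y ∈ ∅; common: ∅.
  x = 3: f ≡ 0 at y ∈ {8}; g ≡ 0 at y ∈ ∅; common: ∅.
  x = 4: f ≡ 0 at y ∈ ∅; g ≡ 0 at y ∈ ∅; common: ∅.
  x = 5: f ≡ 0 at y ∈ {6, 8}; g ≡ 0 at y ∈ {4, 5}; common: ∅.
  x = 6: f ≡ 0 at y ∈ ∅; g ≡ 0 at y ∈ {0, 7}; common: ∅.
  x = 7: f ≡ 0 at y ∈ ∅; g ≡ 0 at y ∈ {0, 5}; common: ∅.
  x = 8: f ≡ 0 at y ∈ ∅; g ≡ 0 at y ∈ ∅; common: ∅.
  x = 9: f ≡ 0 at y ∈ {0, 10}; g ≡ 0 at y ∈ {3, 9}; common: ∅.
  x = 10: f ≡ 0 at y ∈ {2, 7}; g ≡ 0 at y ∈ {3, 7}; common: {7}.
Collecting: common zeros = {(10, 7)}, so the count is 1.
Comparison with the Bézout bound: 1 ≤ 4 = deg(f)·deg(g), as expected for curves with no common component (the affine F_11-count falls short of the bound because intersections may lie at infinity, over extension fields, or carry multiplicity).


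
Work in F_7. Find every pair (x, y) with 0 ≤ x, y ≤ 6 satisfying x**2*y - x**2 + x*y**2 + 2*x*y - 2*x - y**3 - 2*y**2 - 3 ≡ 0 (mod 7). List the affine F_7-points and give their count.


Affine F_7-points: {(2, 3), (4, 2), (6, 1)}; count = 3.

For each of the 49 pairs (x, y) ∈ F_7², evaluate f(x, y) mod 7. Record the zeros.
  x = 0: [0↦4, 1↦1, 2↦2, 3↦1, 4↦6, 5↦4, 6↦3]  zeros at y ∈ ∅
  x = 1: [0↦1, 1↦2, 2↦2, 3↦2, 4↦3, 5↦6, 6↦5]  zeros at y ∈ ∅
  x = 2: [0↦3, 1↦3, 2↦4, 3↦0, 4↦6, 5↦2, 6↦3]  zeros at y ∈ {3}
  x = 3: [0↦3, 1↦4, 2↦1, 3↦2, 4↦1, 5↦6, 6↦4]  zeros at y ∈ ∅
  x = 4: [0↦1, 1↦5, 2↦0, 3↦1, 4↦2, 5↦4, 6↦1]  zeros at y ∈ {2}
  x = 5: [0↦4, 1↦6, 2↦1, 3↦4, 4↦2, 5↦3, 6↦1]  zeros at y ∈ ∅
  x = 6: [0↦5, 1↦0, 2↦4, 3↦4, 4↦1, 5↦3, 6↦4]  zeros at y ∈ {1}
Collecting zeros: affine points = {(2, 3), (4, 2), (6, 1)}.
Total count |C(F_7)_aff| = 3.


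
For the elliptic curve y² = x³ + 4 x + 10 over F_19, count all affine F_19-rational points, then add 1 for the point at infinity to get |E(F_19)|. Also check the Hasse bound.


Affine points = {(2, 8), (2, 11), (3, 7), (3, 12), (7, 1), (7, 18), (10, 9), (10, 10), (11, 6), (11, 13), (12, 0), (13, 6), (13, 13), (14, 6), (14, 13), (15, 5), (15, 14), (16, 3), (16, 16), (18, 9), (18, 10)}; affine count = 21; |E(F_19)| = 22.

Discriminant check: Δ ∝ 4a³ + 27b² = 4·4³ + 27·10² = 4·64 + 27·100 ≡ 11 (mod 19). Nonzero ⇒ E is nonsingular.
For each x ∈ F_19, compute rhs = x³ + 4·x + 10 mod 19, then count y ∈ F_19 with y² ≡ rhs.
  x = 0: rhs = 10, matching y values: none (0 points).
  x = 1: rhs = 15, matching y values: none (0 points).
  x = 2: rhs = 7, matching y values: 8, 11 (2 points).
  x = 3: rhs = 11, matching y values: 7, 12 (2 points).
  x = 4: rhs = 14, matching y values: none (0 points).
  x = 5: rhs = 3, matching y values: none (0 points).
  x = 6: rhs = 3, matching y values: none (0 points).
  x = 7: rhs = 1, matching y values: 1, 18 (2 points).
  x = 8: rhs = 3, matching y values: none (0 points).
  x = 9: rhs = 15, matching y values: none (0 points).
  x = 10: rhs = 5, matching y values: 9, 10 (2 points).
  x = 11: rhs = 17, matching y values: 6, 13 (2 points).
  x = 12: rhs = 0, matching y values: 0 (1 points).
  x = 13: rhs = 17, matching y values: 6, 13 (2 points).
  x = 14: rhs = 17, matching y values: 6, 13 (2 points).
  x = 15: rhs = 6, matching y values: 5, 14 (2 points).
  x = 16: rhs = 9, matching y values: 3, 16 (2 points).
  x = 17: rhs = 13, matching y values: none (0 points).
  x = 18: rhs = 5, matching y values: 9, 10 (2 points).
Total affine count: 21.
Full point count |E(F_19)| = 21 + 1 = 22.
Hasse bound: |22 − (19+1)| = |2| = 2 ≤ 2√19 ≈ 8.7178 ✓.


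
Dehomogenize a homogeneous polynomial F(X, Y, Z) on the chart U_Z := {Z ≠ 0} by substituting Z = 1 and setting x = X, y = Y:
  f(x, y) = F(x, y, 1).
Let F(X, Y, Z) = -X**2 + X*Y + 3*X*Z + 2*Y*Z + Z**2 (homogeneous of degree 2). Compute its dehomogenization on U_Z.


f(x, y) = -x**2 + x*y + 3*x + 2*y + 1

On U_Z we set Z = 1. Each monomial c·X^i·Y^j·Z^k in F becomes c·x^i·y^j·1^k = c·x^i·y^j.
Substituting Z = 1: F(X, Y, 1) = -x**2 + x*y + 3*x + 2*y + 1.
Note: deg(f) ≤ deg(F) = 2; strict inequality happens when F is divisible by Z (lost terms).


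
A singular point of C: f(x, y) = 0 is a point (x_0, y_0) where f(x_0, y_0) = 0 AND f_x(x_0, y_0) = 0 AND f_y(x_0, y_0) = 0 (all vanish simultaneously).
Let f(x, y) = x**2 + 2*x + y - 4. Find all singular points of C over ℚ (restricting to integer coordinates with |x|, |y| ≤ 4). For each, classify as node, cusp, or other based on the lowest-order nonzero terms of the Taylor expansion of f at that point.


No singular points in the scanned grid; C is smooth there.

Compute partial derivatives:
  f_x = 2*x + 2.
  f_y = 1.
f_y = 1 is a nonzero constant, so f_y never vanishes: no point (x, y) can satisfy f = f_x = f_y = 0. In particular no (x, y) ∈ {−4, ..., 4}² is singular; the curve is smooth.


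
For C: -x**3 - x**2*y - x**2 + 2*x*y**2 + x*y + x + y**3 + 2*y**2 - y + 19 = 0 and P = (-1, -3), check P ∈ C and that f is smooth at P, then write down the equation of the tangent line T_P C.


Tangent line at P: 9*x + 24*y + 81 = 0.

Step 1: f(-1, -3) = 0, so P lies on C.
Step 2: partial derivatives
  f_x(x, y) = -3*x**2 - 2*x*y - 2*x + 2*y**2 + y + 1, f_y(x, y) = -x**2 + 4*x*y + x + 3*y**2 + 4*y - 1.
  f_x(P) = 9, f_y(P) = 24 (gradient nonzero, so P is smooth).
Step 3: tangent line at P: 9·(x − -1) + 24·(y − -3) = 0.
Expanding: 9*x + 24*y + 81 = 0.


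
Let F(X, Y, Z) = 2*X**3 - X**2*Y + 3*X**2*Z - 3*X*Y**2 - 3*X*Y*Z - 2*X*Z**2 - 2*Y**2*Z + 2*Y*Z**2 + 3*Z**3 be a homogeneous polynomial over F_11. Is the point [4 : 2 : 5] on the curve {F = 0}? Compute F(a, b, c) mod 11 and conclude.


F(4,2,5) ≡ 7 (mod 11); P is NOT on the curve.

Evaluate F(4, 2, 5) term-by-term (mod 11).
  2*X**3 ↦ 2·64·1·1 = 128
  -X**2*Y ↦ -1·16·2·1 = -32
  3*X**2*Z ↦ 3·16·1·5 = 240
  -3*X*Y**2 ↦ -3·4·4·1 = -48
  -3*X*Y*Z ↦ -3·4·2·5 = -120
  -2*X*Z**2 ↦ -2·4·1·25 = -200
  -2*Y**2*Z ↦ -2·1·4·5 = -40
  2*Y*Z**2 ↦ 2·1·2·25 = 100
  3*Z**3 ↦ 3·1·1·125 = 375
Sum: F(4, 2, 5) = (128) + (-32) + (240) + (-48) + (-120) + (-200) + (-40) + (100) + (375) = 403.
Reducing mod 11: 403 ≡ 7 (mod 11).
Since F(a, b, c) ≡ 7 ≠ 0 (mod 11), P does NOT lie on the curve.


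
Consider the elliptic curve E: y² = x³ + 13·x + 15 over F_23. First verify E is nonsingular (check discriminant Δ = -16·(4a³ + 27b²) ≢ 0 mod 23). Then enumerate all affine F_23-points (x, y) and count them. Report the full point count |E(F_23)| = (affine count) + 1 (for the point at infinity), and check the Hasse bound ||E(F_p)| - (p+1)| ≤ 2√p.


Affine points = {(1, 11), (1, 12), (2, 7), (2, 16), (3, 9), (3, 14), (4, 4), (4, 19), (7, 9), (7, 14), (10, 8), (10, 15), (12, 6), (12, 17), (13, 9), (13, 14), (16, 8), (16, 15), (18, 3), (18, 20), (20, 8), (20, 15), (21, 2), (21, 21), (22, 1), (22, 22)}; affine count = 26; |E(F_23)| = 27.

Discriminant check: Δ ∝ 4a³ + 27b² = 4·13³ + 27·15² = 4·2197 + 27·225 ≡ 5 (mod 23). Nonzero ⇒ E is nonsingular.
For each x ∈ F_23, compute rhs = x³ + 13·x + 15 mod 23, then count y ∈ F_23 with y² ≡ rhs.
  x = 0: rhs = 15, matching y values: none (0 points).
  x = 1: rhs = 6, matching y values: 11, 12 (2 points).
  x = 2: rhs = 3, matching y values: 7, 16 (2 points).
  x = 3: rhs = 12, matching y values: 9, 14 (2 points).
  x = 4: rhs = 16, matching y values: 4, 19 (2 points).
  x = 5: rhs = 21, matching y values: none (0 points).
  x = 6: rhs = 10, matching y values: none (0 points).
  x = 7: rhs = 12, matching y values: 9, 14 (2 points).
  x = 8: rhs = 10, matching y values: none (0 points).
  x = 9: rhs = 10, matching y values: none (0 points).
  x = 10: rhs = 18, matching y values: 8, 15 (2 points).
  x = 11: rhs = 17, matching y values: none (0 points).
  x = 12: rhs = 13, matching y values: 6, 17 (2 points).
  x = 13: rhs = 12, matching y values: 9, 14 (2 points).
  x = 14: rhs = 20, matching y values: none (0 points).
  x = 15: rhs = 20, matching y values: none (0 points).
  x = 16: rhs = 18, matching y values: 8, 15 (2 points).
  x = 17: rhs = 20, matching y values: none (0 points).
  x = 18: rhs = 9, matching y values: 3, 20 (2 points).
  x = 19: rhs = 14, matching y values: none (0 points).
  x = 20: rhs = 18, matching y values: 8, 15 (2 points).
  x = 21: rhs = 4, matching y values: 2, 21 (2 points).
  x = 22: rhs = 1, matching y values: 1, 22 (2 points).
Total affine count: 26.
Full point count |E(F_23)| = 26 + 1 = 27.
Hasse bound: |27 − (23+1)| = |3| = 3 ≤ 2√23 ≈ 9.5917 ✓.


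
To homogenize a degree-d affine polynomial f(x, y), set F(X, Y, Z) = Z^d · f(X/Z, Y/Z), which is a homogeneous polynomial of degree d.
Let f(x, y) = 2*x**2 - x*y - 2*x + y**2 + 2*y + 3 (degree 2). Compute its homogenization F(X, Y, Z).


F(X, Y, Z) = 2*X**2 - X*Y - 2*X*Z + Y**2 + 2*Y*Z + 3*Z**2

deg(f) = 2.
Substitute x = X/Z, y = Y/Z into f, then multiply by Z^2.
  monomial 2·x^2·y^0 ↦ 2·X^2·Y^0·Z^0.
  monomial -1·x^1·y^1 ↦ -1·X^1·Y^1·Z^0.
  monomial -2·x^1·y^0 ↦ -2·X^1·Y^0·Z^1.
  monomial 1·x^0·y^2 ↦ 1·X^0·Y^2·Z^0.
  monomial 2·x^0·y^1 ↦ 2·X^0·Y^1·Z^1.
  monomial 3·x^0·y^0 ↦ 3·X^0·Y^0·Z^2.
Collecting: F(X, Y, Z) = 2*X**2 - X*Y - 2*X*Z + Y**2 + 2*Y*Z + 3*Z**2.
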